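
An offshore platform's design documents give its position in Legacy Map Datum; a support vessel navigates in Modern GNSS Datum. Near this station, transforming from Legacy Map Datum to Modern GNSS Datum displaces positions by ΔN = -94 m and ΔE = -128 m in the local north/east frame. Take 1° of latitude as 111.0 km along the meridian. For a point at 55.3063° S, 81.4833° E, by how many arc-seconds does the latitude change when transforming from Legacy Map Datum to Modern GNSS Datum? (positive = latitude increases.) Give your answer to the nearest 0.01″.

Δφ = -3.05″

1° of latitude = 111.0 km, so Δφ = -94.0 / 111000 = -0.0008468° = -3.049″.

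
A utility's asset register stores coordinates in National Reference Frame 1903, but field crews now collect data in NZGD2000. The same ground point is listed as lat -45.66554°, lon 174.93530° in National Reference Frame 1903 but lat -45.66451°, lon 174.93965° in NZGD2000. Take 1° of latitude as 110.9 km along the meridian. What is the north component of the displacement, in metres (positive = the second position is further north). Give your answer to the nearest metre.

ΔN = 114 m

Δφ = -45.66451° − -45.66554° = +0.00103°; Δλ = 174.93965° − 174.93530° = +0.00435°.
ΔN = Δφ × 110900 = 114.2 m; ΔE = Δλ × 110900 × cos(-45.66554°) = +0.00435 × 110900 × 0.698846 = 337.1 m.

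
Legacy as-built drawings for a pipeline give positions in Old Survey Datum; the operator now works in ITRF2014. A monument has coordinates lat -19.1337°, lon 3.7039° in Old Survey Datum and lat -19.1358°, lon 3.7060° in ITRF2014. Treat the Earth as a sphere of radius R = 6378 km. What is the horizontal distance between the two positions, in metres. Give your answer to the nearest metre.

Δφ = -19.1358° − -19.1337° = -0.0021°; Δλ = 3.7060° − 3.7039° = +0.0021°.
1° along a meridian = πR/180 = 111317 m.
ΔN = Δφ × 111317 = -233.8 m; ΔE = Δλ × 111317 × cos(-19.1337°) = +0.0021 × 111317 × 0.944756 = 220.9 m.
Distance = √(ΔE² + ΔN²) = √(220.9² + (-233.8)²) = 321.6 m.

322 m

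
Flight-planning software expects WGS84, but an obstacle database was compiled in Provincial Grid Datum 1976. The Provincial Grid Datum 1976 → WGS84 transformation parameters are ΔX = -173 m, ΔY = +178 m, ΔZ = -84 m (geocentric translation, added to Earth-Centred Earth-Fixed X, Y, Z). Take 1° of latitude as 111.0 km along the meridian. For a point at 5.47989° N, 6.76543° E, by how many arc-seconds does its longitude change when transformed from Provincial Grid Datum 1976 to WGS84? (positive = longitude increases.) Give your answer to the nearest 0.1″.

Δλ = 6.4″

sin φ = 0.095496, cos φ = 0.995430, sin λ = 0.117805, cos λ = 0.993037.
East component: ΔE = −sin λ·ΔX + cos λ·ΔY = −(0.117805)(-173) + (0.993037)(178) = 197.14 m.
1° of latitude spans 111000 m; at latitude φ, 1° of longitude spans that × cos φ = 110492.7 m, so Δλ = 197.14 / 110492.7 × 3600 = 6.423″.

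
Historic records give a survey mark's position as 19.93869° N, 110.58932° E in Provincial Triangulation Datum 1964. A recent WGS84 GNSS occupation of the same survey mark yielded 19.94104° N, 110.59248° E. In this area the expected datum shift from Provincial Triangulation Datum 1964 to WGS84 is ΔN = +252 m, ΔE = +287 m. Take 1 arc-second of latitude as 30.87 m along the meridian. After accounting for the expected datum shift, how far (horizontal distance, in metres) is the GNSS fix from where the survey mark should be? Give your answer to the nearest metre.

Observed coordinate differences: Δφ = +0.00235°, Δλ = +0.00316°.
Converting to metres (1° lat = 111132 m, cos φ = 0.940058): observed ΔN = 261.2 m, observed ΔE = 330.1 m.
Subtracting the expected shift leaves a residual of 261.2 − (252) = 9.2 m north and 330.1 − (287) = 43.1 m east.
Residual distance = √(9.2² + 43.1²) = 44.1 m.

44 m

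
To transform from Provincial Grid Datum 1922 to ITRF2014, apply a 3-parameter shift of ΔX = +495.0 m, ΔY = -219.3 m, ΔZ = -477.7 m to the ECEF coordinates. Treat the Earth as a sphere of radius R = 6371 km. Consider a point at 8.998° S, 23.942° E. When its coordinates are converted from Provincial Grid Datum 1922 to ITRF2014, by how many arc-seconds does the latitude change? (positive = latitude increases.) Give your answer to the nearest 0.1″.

sin φ = -0.156400, cos φ = 0.987694, sin λ = 0.405812, cos λ = 0.913957.
North component: ΔN = −sin φ cos λ·ΔX − sin φ sin λ·ΔY + cos φ·ΔZ = −(-0.156400)(0.913957)(495.0) − (-0.156400)(0.405812)(-219.3) + (0.987694)(-477.7) = -414.98 m.
1° of latitude spans πR/180 = 111195 m, so Δφ = -414.98 / 111195 × 3600 = -13.435″.

Δφ = -13.4″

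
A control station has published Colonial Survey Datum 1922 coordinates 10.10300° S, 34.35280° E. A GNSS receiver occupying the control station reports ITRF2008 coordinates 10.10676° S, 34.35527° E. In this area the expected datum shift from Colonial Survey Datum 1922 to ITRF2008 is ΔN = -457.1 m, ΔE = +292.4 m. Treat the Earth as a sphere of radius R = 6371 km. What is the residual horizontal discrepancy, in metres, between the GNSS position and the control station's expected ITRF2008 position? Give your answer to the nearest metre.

Observed coordinate differences: Δφ = -0.00376°, Δλ = +0.00247°.
Converting to metres (1° lat = 111195 m, cos φ = 0.984494): observed ΔN = -418.1 m, observed ΔE = 270.4 m.
Subtracting the expected shift leaves a residual of -418.1 − (-457.1) = 39.0 m north and 270.4 − (292.4) = -22.0 m east.
Residual distance = √(39.0² + (-22.0)²) = 44.8 m.

45 m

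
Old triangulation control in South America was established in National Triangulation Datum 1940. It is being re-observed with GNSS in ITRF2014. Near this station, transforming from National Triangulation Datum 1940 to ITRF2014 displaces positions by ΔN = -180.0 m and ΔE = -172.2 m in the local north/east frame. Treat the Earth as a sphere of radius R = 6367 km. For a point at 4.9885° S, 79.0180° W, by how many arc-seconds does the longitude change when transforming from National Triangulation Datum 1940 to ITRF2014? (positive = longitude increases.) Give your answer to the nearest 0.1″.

Δλ = -5.6″

At latitude -4.9885°, cos φ = 0.996212.
One radian of longitude at latitude φ spans R cos φ, so Δλ = ΔE / (R cos φ) = -172.2 / (6367000 × 0.996212) = -2.7149e-05 rad = -5.600″.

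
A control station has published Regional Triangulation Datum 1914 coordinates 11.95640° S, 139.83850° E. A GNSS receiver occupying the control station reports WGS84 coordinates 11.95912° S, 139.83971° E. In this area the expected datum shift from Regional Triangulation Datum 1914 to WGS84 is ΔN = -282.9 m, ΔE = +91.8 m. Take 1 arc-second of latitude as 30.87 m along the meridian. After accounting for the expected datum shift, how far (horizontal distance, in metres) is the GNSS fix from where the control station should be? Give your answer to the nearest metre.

Observed coordinate differences: Δφ = -0.00272°, Δλ = +0.00121°.
Converting to metres (1° lat = 111132 m, cos φ = 0.978306): observed ΔN = -302.3 m, observed ΔE = 131.6 m.
Subtracting the expected shift leaves a residual of -302.3 − (-282.9) = -19.4 m north and 131.6 − (91.8) = 39.8 m east.
Residual distance = √((-19.4)² + 39.8²) = 44.2 m.

44 m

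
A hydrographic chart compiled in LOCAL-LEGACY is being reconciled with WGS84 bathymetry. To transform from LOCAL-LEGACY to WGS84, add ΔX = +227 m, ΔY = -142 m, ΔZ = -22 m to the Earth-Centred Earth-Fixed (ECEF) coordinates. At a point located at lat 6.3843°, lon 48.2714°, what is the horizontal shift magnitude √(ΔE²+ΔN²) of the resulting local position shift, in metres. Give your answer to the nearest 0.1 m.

At φ = 6.3843°, λ = 48.2714°: sin φ = 0.111197, cos φ = 0.993798, sin λ = 0.746306, cos λ = 0.665603.
ΔE = −sin λ·ΔX + cos λ·ΔY = −(0.746306)·(227) + (0.665603)·(-142) = -263.93 m.
ΔN = −sin φ cos λ·ΔX − sin φ sin λ·ΔY + cos φ·ΔZ = −(0.111197)(0.665603)(227) − (0.111197)(0.746306)(-142) + (0.993798)(-22) = -26.88 m.
Horizontal magnitude = √(ΔE² + ΔN²) = √((-263.93)² + (-26.88)²) = 265.29 m.

265.3 m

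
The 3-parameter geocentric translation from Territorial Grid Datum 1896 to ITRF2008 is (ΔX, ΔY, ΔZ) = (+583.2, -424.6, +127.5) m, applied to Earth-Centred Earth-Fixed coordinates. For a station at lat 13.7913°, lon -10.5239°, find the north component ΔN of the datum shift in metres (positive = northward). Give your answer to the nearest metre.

ΔN = -31 m

The local north axis is (−sin φ cos λ, −sin φ sin λ, cos φ), giving ΔN = -136.688 − 18.487 + 123.824 = -31.35 m.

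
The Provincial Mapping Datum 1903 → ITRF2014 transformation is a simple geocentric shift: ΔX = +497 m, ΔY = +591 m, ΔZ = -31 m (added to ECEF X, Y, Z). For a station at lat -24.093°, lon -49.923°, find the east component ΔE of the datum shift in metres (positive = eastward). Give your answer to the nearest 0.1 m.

The local east axis at (φ, λ) is (−sin λ, cos λ, 0), so ΔE = −sin(-49.923°)·497 + cos(-49.923°)·591 = 760.79 m.

ΔE = 760.8 m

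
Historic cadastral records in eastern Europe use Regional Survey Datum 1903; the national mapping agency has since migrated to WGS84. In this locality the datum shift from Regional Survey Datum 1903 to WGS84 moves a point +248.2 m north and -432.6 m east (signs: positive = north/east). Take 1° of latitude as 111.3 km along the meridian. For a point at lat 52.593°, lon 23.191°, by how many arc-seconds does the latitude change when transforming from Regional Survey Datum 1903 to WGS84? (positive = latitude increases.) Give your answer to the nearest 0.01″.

1° of latitude = 111.3 km, so Δφ = 248.2 / 111300 = 0.0022300° = 8.028″.

Δφ = 8.03″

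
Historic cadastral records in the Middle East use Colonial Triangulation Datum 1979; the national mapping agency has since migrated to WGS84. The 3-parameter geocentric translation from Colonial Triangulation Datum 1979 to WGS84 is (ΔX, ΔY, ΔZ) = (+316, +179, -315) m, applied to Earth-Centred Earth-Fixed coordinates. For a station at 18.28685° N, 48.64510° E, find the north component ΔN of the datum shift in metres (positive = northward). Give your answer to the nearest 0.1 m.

ΔN = -406.8 m

The local north axis is (−sin φ cos λ, −sin φ sin λ, cos φ), giving ΔN = -65.512 − 42.160 − 299.092 = -406.76 m.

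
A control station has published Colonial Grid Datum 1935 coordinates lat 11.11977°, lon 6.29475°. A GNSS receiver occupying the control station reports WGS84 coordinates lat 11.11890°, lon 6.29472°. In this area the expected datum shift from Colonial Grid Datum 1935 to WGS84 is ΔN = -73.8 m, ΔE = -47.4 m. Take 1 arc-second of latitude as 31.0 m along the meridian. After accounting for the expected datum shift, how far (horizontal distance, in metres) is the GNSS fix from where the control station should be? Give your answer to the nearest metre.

50 m

Observed coordinate differences: Δφ = -0.00087°, Δλ = -0.00003°.
Converting to metres (1° lat = 111600 m, cos φ = 0.981226): observed ΔN = -97.1 m, observed ΔE = -3.3 m.
Subtracting the expected shift leaves a residual of -97.1 − (-73.8) = -23.3 m north and -3.3 − (-47.4) = 44.1 m east.
Residual distance = √((-23.3)² + 44.1²) = 49.9 m.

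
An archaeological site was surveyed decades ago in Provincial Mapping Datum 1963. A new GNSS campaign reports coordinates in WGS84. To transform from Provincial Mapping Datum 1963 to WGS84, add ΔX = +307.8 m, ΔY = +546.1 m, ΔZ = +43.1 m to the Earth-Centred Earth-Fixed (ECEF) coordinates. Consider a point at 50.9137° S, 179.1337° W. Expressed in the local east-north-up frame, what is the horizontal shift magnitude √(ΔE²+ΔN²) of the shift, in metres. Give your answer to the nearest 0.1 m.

The local east axis at (φ, λ) is (−sin λ, cos λ, 0), so ΔE = −sin(-179.1337°)·307.8 + cos(-179.1337°)·546.1 = -541.38 m.
The local north axis is (−sin φ cos λ, −sin φ sin λ, cos φ), giving ΔN = -238.886 − 6.409 + 27.174 = -218.12 m.
Horizontal magnitude = √(ΔE² + ΔN²) = √((-541.38)² + (-218.12)²) = 583.67 m.

583.7 m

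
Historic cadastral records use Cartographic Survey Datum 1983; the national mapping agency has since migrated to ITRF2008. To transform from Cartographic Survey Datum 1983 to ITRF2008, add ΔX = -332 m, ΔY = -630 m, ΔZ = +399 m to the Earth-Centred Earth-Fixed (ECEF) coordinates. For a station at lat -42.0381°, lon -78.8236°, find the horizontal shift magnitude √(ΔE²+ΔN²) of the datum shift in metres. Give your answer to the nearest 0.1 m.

803.5 m

The local east axis at (φ, λ) is (−sin λ, cos λ, 0), so ΔE = −sin(-78.8236°)·(-332) + cos(-78.8236°)·(-630) = -447.82 m.
The local north axis is (−sin φ cos λ, −sin φ sin λ, cos φ), giving ΔN = -43.091 + 413.863 + 296.337 = 667.11 m.
Horizontal magnitude = √(ΔE² + ΔN²) = √((-447.82)² + 667.11²) = 803.48 m.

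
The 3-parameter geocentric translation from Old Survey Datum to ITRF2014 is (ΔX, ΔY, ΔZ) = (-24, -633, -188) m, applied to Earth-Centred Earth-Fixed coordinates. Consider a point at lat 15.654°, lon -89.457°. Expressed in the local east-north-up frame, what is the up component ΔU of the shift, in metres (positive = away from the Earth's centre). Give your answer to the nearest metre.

ΔU = 559 m

At φ = 15.654°, λ = -89.457°: sin φ = 0.269827, cos φ = 0.962909, sin λ = -0.999955, cos λ = 0.009477.
ΔU = cos φ cos λ·ΔX + cos φ sin λ·ΔY + sin φ·ΔZ = (0.962909)(0.009477)(-24) + (0.962909)(-0.999955)(-633) + (0.269827)(-188) = 558.55 m.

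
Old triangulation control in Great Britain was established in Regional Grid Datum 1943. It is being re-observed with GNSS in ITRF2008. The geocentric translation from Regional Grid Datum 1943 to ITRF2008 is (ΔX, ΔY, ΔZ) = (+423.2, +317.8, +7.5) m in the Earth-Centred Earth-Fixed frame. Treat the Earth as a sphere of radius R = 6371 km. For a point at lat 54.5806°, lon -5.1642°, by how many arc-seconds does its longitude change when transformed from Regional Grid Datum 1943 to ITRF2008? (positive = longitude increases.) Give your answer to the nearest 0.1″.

Δλ = 19.8″

sin φ = 0.814932, cos φ = 0.579557, sin λ = -0.090010, cos λ = 0.995941.
East component: ΔE = −sin λ·ΔX + cos λ·ΔY = −(-0.090010)(423.2) + (0.995941)(317.8) = 354.60 m.
1° of latitude spans πR/180 = 111195 m; at latitude φ, 1° of longitude spans that × cos φ = 64443.8 m, so Δλ = 354.60 / 64443.8 × 3600 = 19.809″.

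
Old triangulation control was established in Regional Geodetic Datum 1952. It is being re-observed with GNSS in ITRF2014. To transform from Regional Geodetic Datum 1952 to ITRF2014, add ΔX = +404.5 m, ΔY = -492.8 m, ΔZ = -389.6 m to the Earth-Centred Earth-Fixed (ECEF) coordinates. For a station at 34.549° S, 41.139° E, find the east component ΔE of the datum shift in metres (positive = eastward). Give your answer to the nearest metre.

ΔE = -637 m

At φ = -34.549°, λ = 41.139°: sin φ = -0.567111, cos φ = 0.823641, sin λ = 0.657888, cos λ = 0.753116.
ΔE = −sin λ·ΔX + cos λ·ΔY = −(0.657888)·(404.5) + (0.753116)·(-492.8) = -637.25 m.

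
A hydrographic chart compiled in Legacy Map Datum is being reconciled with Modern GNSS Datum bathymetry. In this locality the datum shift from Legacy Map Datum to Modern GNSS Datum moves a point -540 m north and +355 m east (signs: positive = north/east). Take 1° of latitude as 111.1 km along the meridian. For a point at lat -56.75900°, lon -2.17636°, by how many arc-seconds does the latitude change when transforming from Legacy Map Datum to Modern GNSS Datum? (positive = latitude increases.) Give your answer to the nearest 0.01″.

Δφ = -17.50″

1° of latitude = 111.1 km, so Δφ = -540.0 / 111100 = -0.0048605° = -17.498″.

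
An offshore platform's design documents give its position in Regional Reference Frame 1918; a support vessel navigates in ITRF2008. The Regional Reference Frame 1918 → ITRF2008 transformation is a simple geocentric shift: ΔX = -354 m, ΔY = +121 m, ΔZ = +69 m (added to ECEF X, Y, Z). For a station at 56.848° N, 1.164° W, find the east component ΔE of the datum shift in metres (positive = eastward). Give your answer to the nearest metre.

ΔE = 114 m

The local east axis at (φ, λ) is (−sin λ, cos λ, 0), so ΔE = −sin(-1.164°)·(-354) + cos(-1.164°)·121 = 113.78 m.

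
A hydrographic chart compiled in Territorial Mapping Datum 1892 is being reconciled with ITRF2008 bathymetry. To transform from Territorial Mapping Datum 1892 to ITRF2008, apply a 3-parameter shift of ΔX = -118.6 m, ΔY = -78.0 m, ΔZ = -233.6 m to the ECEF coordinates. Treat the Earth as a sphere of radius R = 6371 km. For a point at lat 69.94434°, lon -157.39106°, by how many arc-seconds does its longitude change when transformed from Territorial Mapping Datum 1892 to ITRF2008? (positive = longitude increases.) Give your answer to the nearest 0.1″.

sin φ = 0.939360, cos φ = 0.342933, sin λ = -0.384439, cos λ = -0.923150.
East component: ΔE = −sin λ·ΔX + cos λ·ΔY = −(-0.384439)(-118.6) + (-0.923150)(-78.0) = 26.41 m.
1° of latitude spans πR/180 = 111195 m; at latitude φ, 1° of longitude spans that × cos φ = 38132.4 m, so Δλ = 26.41 / 38132.4 × 3600 = 2.493″.

Δλ = 2.5″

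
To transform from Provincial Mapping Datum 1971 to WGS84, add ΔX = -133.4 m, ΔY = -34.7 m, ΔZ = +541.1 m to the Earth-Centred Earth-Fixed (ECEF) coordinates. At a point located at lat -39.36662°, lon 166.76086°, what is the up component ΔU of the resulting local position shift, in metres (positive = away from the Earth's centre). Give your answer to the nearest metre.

The local up (radial) axis is (cos φ cos λ, cos φ sin λ, sin φ), giving ΔU = 100.391 − 6.144 − 343.209 = -248.96 m.

ΔU = -249 m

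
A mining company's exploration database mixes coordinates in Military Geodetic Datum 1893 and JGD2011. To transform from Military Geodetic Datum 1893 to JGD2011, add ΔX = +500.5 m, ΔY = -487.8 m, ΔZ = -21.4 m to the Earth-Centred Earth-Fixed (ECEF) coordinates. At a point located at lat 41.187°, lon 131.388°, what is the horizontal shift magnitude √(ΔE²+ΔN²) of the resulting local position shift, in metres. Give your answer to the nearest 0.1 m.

The local east axis at (φ, λ) is (−sin λ, cos λ, 0), so ΔE = −sin(131.388°)·500.5 + cos(131.388°)·(-487.8) = -52.99 m.
The local north axis is (−sin φ cos λ, −sin φ sin λ, cos φ), giving ΔN = 217.909 + 240.999 − 16.105 = 442.80 m.
Horizontal magnitude = √(ΔE² + ΔN²) = √((-52.99)² + 442.80²) = 445.96 m.

446.0 m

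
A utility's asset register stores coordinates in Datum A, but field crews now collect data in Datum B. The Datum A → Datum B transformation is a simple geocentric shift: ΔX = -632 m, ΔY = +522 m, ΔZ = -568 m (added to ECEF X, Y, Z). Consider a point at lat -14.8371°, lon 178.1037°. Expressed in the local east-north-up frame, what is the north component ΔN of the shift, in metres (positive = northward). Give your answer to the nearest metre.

ΔN = -383 m

At φ = -14.8371°, λ = 178.1037°: sin φ = -0.256072, cos φ = 0.966658, sin λ = 0.033091, cos λ = -0.999452.
ΔN = −sin φ cos λ·ΔX − sin φ sin λ·ΔY + cos φ·ΔZ = −(-0.256072)(-0.999452)(-632) − (-0.256072)(0.033091)(522) + (0.966658)(-568) = -382.89 m.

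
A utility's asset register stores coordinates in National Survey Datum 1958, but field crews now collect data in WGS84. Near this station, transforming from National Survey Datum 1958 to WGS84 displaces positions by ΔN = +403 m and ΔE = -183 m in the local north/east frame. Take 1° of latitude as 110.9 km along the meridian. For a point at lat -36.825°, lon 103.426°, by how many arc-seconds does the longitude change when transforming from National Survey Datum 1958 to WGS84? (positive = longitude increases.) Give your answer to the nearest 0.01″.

Δλ = -7.42″

At latitude -36.825°, cos φ = 0.800470.
1° of longitude at this latitude = 110.9 × cos φ = 88.77 km, so Δλ = -183.0 / 88772.1 = -0.0020615° = -7.421″.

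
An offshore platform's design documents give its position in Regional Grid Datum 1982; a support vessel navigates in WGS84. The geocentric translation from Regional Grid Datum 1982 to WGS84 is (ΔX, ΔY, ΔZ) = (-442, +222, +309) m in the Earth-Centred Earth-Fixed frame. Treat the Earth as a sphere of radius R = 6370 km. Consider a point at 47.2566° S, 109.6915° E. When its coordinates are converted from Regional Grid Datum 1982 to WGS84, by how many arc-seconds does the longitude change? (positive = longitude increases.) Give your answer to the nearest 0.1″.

Δλ = 16.3″

sin φ = -0.734401, cos φ = 0.678716, sin λ = 0.941521, cos λ = -0.336956.
East component: ΔE = −sin λ·ΔX + cos λ·ΔY = −(0.941521)(-442) + (-0.336956)(222) = 341.35 m.
1° of latitude spans πR/180 = 111177 m; at latitude φ, 1° of longitude spans that × cos φ = 75457.9 m, so Δλ = 341.35 / 75457.9 × 3600 = 16.285″.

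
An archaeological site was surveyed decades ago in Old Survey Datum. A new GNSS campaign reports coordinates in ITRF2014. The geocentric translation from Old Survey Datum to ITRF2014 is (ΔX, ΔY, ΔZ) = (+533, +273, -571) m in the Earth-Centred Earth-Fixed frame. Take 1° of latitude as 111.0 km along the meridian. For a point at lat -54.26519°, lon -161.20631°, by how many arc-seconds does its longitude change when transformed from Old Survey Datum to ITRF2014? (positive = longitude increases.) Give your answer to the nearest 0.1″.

Δλ = -4.8″

sin φ = -0.811729, cos φ = 0.584034, sin λ = -0.322161, cos λ = -0.946685.
East component: ΔE = −sin λ·ΔX + cos λ·ΔY = −(-0.322161)(533) + (-0.946685)(273) = -86.73 m.
1° of latitude spans 111000 m; at latitude φ, 1° of longitude spans that × cos φ = 64827.8 m, so Δλ = -86.73 / 64827.8 × 3600 = -4.816″.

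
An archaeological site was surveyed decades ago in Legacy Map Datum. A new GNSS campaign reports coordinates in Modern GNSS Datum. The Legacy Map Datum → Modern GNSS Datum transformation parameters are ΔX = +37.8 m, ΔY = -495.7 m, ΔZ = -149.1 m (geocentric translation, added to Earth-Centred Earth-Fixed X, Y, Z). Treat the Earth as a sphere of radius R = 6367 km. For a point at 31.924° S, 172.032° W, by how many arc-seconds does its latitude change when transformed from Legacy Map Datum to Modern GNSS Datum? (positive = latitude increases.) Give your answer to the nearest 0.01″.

Δφ = -3.56″

sin φ = -0.528794, cos φ = 0.848750, sin λ = -0.138620, cos λ = -0.990346.
North component: ΔN = −sin φ cos λ·ΔX − sin φ sin λ·ΔY + cos φ·ΔZ = −(-0.528794)(-0.990346)(37.8) − (-0.528794)(-0.138620)(-495.7) + (0.848750)(-149.1) = -110.01 m.
1° of latitude spans πR/180 = 111125 m, so Δφ = -110.01 / 111125 × 3600 = -3.564″.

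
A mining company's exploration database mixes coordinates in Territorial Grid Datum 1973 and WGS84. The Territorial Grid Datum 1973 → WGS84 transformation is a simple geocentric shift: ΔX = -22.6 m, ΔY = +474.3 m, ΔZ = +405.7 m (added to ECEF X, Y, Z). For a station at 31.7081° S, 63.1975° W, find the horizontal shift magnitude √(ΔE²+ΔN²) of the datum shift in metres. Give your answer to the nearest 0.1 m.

226.4 m

The local east axis at (φ, λ) is (−sin λ, cos λ, 0), so ΔE = −sin(-63.1975°)·(-22.6) + cos(-63.1975°)·474.3 = 193.70 m.
The local north axis is (−sin φ cos λ, −sin φ sin λ, cos φ), giving ΔN = -5.356 − 222.506 + 345.144 = 117.28 m.
Horizontal magnitude = √(ΔE² + ΔN²) = √(193.70² + 117.28²) = 226.44 m.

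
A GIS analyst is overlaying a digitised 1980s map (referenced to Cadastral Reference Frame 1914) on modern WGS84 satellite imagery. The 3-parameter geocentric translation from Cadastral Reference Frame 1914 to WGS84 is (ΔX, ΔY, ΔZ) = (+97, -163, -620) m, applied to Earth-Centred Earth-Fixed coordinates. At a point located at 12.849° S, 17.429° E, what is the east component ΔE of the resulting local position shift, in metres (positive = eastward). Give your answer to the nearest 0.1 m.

At φ = -12.849°, λ = 17.429°: sin φ = -0.222382, cos φ = 0.974960, sin λ = 0.299524, cos λ = 0.954089.
ΔE = −sin λ·ΔX + cos λ·ΔY = −(0.299524)·(97) + (0.954089)·(-163) = -184.57 m.

ΔE = -184.6 m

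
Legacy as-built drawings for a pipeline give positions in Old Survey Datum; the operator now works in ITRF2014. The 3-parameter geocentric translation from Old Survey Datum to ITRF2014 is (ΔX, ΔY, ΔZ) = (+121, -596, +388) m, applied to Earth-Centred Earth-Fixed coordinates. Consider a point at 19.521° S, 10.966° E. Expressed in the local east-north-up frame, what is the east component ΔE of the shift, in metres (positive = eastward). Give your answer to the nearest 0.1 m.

At φ = -19.521°, λ = 10.966°: sin φ = -0.334152, cos φ = 0.942519, sin λ = 0.190226, cos λ = 0.981740.
ΔE = −sin λ·ΔX + cos λ·ΔY = −(0.190226)·(121) + (0.981740)·(-596) = -608.13 m.

ΔE = -608.1 m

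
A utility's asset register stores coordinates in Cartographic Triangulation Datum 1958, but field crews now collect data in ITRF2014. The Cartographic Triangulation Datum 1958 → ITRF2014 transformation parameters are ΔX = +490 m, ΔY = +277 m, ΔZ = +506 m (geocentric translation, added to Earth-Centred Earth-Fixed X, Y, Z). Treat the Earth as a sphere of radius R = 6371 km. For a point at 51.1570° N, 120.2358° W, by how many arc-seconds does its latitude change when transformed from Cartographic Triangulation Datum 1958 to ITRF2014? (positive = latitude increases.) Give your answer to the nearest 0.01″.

sin φ = 0.778867, cos φ = 0.627189, sin λ = -0.863960, cos λ = -0.503560.
North component: ΔN = −sin φ cos λ·ΔX − sin φ sin λ·ΔY + cos φ·ΔZ = −(0.778867)(-0.503560)(490) − (0.778867)(-0.863960)(277) + (0.627189)(506) = 695.93 m.
1° of latitude spans πR/180 = 111195 m, so Δφ = 695.93 / 111195 × 3600 = 22.531″.

Δφ = 22.53″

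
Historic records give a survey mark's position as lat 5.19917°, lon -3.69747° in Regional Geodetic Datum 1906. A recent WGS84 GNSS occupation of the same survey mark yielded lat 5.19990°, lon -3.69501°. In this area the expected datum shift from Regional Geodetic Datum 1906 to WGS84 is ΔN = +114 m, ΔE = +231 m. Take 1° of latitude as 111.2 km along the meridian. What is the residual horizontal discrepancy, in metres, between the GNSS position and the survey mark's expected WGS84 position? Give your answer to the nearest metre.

53 m

Observed coordinate differences: Δφ = +0.00073°, Δλ = +0.00246°.
Converting to metres (1° lat = 111200 m, cos φ = 0.995886): observed ΔN = 81.2 m, observed ΔE = 272.4 m.
Subtracting the expected shift leaves a residual of 81.2 − (114) = -32.8 m north and 272.4 − (231) = 41.4 m east.
Residual distance = √((-32.8)² + 41.4²) = 52.9 m.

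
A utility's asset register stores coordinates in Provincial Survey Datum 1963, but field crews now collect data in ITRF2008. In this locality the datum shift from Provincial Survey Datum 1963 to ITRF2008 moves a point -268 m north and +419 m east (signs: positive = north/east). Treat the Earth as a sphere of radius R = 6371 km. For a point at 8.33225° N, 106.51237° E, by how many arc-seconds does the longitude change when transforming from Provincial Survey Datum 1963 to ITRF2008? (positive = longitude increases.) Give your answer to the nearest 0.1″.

Δλ = 13.7″

At latitude 8.33225°, cos φ = 0.989444.
One radian of longitude at latitude φ spans R cos φ, so Δλ = ΔE / (R cos φ) = 419.0 / (6371000 × 0.989444) = 6.6468e-05 rad = 13.710″.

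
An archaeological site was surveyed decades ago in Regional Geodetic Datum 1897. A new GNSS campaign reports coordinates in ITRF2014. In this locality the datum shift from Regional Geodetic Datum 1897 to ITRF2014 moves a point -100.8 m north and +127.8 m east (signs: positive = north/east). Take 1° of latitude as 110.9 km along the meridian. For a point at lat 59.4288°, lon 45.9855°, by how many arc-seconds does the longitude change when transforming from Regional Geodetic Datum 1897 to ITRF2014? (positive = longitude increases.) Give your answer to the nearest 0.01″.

Δλ = 8.16″

At latitude 59.4288°, cos φ = 0.508609.
1° of longitude at this latitude = 110.9 × cos φ = 56.40 km, so Δλ = 127.8 / 56404.7 = 0.0022658° = 8.157″.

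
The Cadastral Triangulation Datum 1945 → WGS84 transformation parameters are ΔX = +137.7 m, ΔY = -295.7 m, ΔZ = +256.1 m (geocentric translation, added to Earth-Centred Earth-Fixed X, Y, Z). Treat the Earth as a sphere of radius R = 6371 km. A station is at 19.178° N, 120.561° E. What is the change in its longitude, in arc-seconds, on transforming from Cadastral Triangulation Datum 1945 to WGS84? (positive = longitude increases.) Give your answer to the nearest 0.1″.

Δλ = 1.1″

sin φ = 0.328504, cos φ = 0.944503, sin λ = 0.861088, cos λ = -0.508455.
East component: ΔE = −sin λ·ΔX + cos λ·ΔY = −(0.861088)(137.7) + (-0.508455)(-295.7) = 31.78 m.
1° of latitude spans πR/180 = 111195 m; at latitude φ, 1° of longitude spans that × cos φ = 105023.9 m, so Δλ = 31.78 / 105023.9 × 3600 = 1.089″.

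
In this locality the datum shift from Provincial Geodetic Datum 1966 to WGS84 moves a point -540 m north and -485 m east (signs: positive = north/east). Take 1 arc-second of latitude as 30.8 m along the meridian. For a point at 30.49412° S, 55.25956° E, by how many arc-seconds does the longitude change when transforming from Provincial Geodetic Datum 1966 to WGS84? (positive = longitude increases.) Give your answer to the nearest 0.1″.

At latitude -30.49412°, cos φ = 0.861681.
1″ of longitude at this latitude = 30.80 × cos φ = 26.5398 m, so Δλ = -485.0 / 26.5398 = -18.274″.

Δλ = -18.3″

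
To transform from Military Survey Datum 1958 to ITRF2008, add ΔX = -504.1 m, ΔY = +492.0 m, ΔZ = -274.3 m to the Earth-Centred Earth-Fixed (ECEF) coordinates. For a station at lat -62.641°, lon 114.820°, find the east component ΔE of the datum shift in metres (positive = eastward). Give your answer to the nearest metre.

At φ = -62.641°, λ = 114.820°: sin φ = -0.888144, cos φ = 0.459564, sin λ = 0.907631, cos λ = -0.419769.
ΔE = −sin λ·ΔX + cos λ·ΔY = −(0.907631)·(-504.1) + (-0.419769)·(492.0) = 251.01 m.

ΔE = 251 m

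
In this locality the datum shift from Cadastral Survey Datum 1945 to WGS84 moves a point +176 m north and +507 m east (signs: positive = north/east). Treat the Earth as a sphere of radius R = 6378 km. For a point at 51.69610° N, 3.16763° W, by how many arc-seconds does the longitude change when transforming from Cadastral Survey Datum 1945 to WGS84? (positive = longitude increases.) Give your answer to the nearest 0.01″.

At latitude 51.69610°, cos φ = 0.619832.
One radian of longitude at latitude φ spans R cos φ, so Δλ = ΔE / (R cos φ) = 507.0 / (6378000 × 0.619832) = 1.2825e-04 rad = 26.453″.

Δλ = 26.45″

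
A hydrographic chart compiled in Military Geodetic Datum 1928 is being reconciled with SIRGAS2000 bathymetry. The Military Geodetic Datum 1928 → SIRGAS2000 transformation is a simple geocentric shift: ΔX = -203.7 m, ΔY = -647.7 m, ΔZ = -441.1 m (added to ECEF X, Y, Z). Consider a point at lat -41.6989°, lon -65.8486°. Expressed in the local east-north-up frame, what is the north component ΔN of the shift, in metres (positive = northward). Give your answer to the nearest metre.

At φ = -41.6989°, λ = -65.8486°: sin φ = -0.665216, cos φ = 0.746651, sin λ = -0.912467, cos λ = 0.409149.
ΔN = −sin φ cos λ·ΔX − sin φ sin λ·ΔY + cos φ·ΔZ = −(-0.665216)(0.409149)(-203.7) − (-0.665216)(-0.912467)(-647.7) + (0.746651)(-441.1) = 8.36 m.

ΔN = 8 m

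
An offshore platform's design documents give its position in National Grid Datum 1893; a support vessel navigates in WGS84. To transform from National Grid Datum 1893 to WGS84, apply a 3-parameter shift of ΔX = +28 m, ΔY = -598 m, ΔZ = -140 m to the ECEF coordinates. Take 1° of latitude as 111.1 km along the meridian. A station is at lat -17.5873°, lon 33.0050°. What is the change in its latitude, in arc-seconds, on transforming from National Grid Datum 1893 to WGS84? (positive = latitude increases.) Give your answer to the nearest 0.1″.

Δφ = -7.3″

sin φ = -0.302159, cos φ = 0.953258, sin λ = 0.544712, cos λ = 0.838623.
North component: ΔN = −sin φ cos λ·ΔX − sin φ sin λ·ΔY + cos φ·ΔZ = −(-0.302159)(0.838623)(28) − (-0.302159)(0.544712)(-598) + (0.953258)(-140) = -224.79 m.
1° of latitude spans 111100 m, so Δφ = -224.79 / 111100 × 3600 = -7.284″.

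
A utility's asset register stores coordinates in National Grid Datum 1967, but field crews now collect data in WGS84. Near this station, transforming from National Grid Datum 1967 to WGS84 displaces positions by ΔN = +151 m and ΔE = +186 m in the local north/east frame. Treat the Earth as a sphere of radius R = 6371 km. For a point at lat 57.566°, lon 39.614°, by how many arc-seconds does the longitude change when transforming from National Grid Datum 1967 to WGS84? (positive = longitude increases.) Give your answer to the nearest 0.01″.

At latitude 57.566°, cos φ = 0.536328.
One radian of longitude at latitude φ spans R cos φ, so Δλ = ΔE / (R cos φ) = 186.0 / (6371000 × 0.536328) = 5.4435e-05 rad = 11.228″.

Δλ = 11.23″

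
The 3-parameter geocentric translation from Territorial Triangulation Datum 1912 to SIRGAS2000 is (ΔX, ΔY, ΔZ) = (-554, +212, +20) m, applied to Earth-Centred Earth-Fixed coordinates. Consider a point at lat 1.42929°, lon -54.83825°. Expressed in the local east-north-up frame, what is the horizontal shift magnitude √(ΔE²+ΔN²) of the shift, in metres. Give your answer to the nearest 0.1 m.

332.4 m

At φ = 1.42929°, λ = -54.83825°: sin φ = 0.024943, cos φ = 0.999689, sin λ = -0.817530, cos λ = 0.575887.
ΔE = −sin λ·ΔX + cos λ·ΔY = −(-0.817530)·(-554) + (0.575887)·(212) = -330.82 m.
ΔN = −sin φ cos λ·ΔX − sin φ sin λ·ΔY + cos φ·ΔZ = −(0.024943)(0.575887)(-554) − (0.024943)(-0.817530)(212) + (0.999689)(20) = 32.27 m.
Horizontal magnitude = √(ΔE² + ΔN²) = √((-330.82)² + 32.27²) = 332.39 m.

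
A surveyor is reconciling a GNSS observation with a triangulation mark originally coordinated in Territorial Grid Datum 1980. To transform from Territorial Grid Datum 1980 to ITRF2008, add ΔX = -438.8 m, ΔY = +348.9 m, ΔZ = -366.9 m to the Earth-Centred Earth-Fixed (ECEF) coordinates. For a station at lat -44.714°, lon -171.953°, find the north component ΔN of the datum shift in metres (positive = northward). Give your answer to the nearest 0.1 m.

ΔN = 10.6 m

At φ = -44.714°, λ = -171.953°: sin φ = -0.703568, cos φ = 0.710628, sin λ = -0.139985, cos λ = -0.990154.
ΔN = −sin φ cos λ·ΔX − sin φ sin λ·ΔY + cos φ·ΔZ = −(-0.703568)(-0.990154)(-438.8) − (-0.703568)(-0.139985)(348.9) + (0.710628)(-366.9) = 10.59 m.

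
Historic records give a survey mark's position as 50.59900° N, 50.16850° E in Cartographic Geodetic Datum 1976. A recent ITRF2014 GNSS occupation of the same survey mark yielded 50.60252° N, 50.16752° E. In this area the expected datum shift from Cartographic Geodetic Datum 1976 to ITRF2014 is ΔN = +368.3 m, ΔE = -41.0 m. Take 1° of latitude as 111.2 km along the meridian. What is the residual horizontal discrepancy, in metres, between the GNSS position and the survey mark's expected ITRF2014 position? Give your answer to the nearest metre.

Observed coordinate differences: Δφ = +0.00352°, Δλ = -0.00098°.
Converting to metres (1° lat = 111200 m, cos φ = 0.634744): observed ΔN = 391.4 m, observed ΔE = -69.2 m.
Subtracting the expected shift leaves a residual of 391.4 − (368.3) = 23.1 m north and -69.2 − (-41.0) = -28.2 m east.
Residual distance = √(23.1² + (-28.2)²) = 36.4 m.

36 m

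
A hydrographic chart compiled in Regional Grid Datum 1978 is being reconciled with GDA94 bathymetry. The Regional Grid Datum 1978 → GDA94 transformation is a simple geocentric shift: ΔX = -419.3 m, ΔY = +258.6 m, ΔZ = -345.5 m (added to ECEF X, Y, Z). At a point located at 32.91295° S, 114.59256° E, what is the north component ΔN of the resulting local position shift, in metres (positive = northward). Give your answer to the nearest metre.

The local north axis is (−sin φ cos λ, −sin φ sin λ, cos φ), giving ΔN = 94.815 + 127.768 − 290.046 = -67.46 m.

ΔN = -67 m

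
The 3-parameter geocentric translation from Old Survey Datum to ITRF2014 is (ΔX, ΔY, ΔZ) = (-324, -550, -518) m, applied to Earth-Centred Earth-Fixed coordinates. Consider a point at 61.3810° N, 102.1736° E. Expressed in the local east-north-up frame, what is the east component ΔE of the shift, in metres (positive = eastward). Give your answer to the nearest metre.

At φ = 61.3810°, λ = 102.1736°: sin φ = 0.877824, cos φ = 0.478983, sin λ = 0.977513, cos λ = -0.210874.
ΔE = −sin λ·ΔX + cos λ·ΔY = −(0.977513)·(-324) + (-0.210874)·(-550) = 432.70 m.

ΔE = 433 m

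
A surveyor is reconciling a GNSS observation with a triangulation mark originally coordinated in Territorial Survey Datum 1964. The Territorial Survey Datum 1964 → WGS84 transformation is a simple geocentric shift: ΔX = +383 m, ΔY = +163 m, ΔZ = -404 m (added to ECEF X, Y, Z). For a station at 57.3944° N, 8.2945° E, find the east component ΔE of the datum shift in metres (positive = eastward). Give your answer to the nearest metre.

The local east axis at (φ, λ) is (−sin λ, cos λ, 0), so ΔE = −sin(8.2945°)·383 + cos(8.2945°)·163 = 106.04 m.

ΔE = 106 m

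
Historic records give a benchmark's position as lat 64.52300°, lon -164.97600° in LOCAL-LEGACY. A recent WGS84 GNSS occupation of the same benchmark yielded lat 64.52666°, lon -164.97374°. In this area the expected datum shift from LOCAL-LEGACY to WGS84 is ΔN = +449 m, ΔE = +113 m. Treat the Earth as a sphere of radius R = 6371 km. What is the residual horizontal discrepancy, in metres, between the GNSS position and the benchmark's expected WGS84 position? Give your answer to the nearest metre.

42 m

Observed coordinate differences: Δφ = +0.00366°, Δλ = +0.00226°.
Converting to metres (1° lat = 111195 m, cos φ = 0.430149): observed ΔN = 407.0 m, observed ΔE = 108.1 m.
Subtracting the expected shift leaves a residual of 407.0 − (449) = -42.0 m north and 108.1 − (113) = -4.9 m east.
Residual distance = √((-42.0)² + (-4.9)²) = 42.3 m.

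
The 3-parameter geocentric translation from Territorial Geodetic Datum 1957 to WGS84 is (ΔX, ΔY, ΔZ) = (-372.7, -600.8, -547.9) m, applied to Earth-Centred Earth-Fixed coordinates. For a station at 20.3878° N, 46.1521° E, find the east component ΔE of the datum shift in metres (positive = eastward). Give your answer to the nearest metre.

At φ = 20.3878°, λ = 46.1521°: sin φ = 0.348372, cos φ = 0.937356, sin λ = 0.721181, cos λ = 0.692746.
ΔE = −sin λ·ΔX + cos λ·ΔY = −(0.721181)·(-372.7) + (0.692746)·(-600.8) = -147.42 m.

ΔE = -147 m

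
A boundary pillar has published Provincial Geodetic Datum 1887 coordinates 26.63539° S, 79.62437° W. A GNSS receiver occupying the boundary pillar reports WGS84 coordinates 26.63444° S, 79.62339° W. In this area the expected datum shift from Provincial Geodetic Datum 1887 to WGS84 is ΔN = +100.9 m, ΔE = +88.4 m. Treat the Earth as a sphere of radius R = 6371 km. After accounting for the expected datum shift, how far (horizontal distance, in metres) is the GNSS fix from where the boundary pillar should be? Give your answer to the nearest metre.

10 m

Observed coordinate differences: Δφ = +0.00095°, Δλ = +0.00098°.
Converting to metres (1° lat = 111195 m, cos φ = 0.893877): observed ΔN = 105.6 m, observed ΔE = 97.4 m.
Subtracting the expected shift leaves a residual of 105.6 − (100.9) = 4.7 m north and 97.4 − (88.4) = 9.0 m east.
Residual distance = √(4.7² + 9.0²) = 10.2 m.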